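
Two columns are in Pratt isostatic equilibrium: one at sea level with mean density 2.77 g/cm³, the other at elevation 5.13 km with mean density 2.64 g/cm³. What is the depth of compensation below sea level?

ρ_ref D = ρ (D + h) → D (ρ_ref − ρ) = ρ h.
D = ρ h/(ρ_ref − ρ) = 2.64 × 5.13 km/(2.77 − 2.64) = 104 km.

104 km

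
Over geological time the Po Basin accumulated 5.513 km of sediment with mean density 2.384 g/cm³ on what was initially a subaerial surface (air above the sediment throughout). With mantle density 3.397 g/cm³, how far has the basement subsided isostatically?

3.87 km

Subaerial load: s = t ρ_sed / ρ_m = 5.513 km × 2.384/3.397 = 3.87 km.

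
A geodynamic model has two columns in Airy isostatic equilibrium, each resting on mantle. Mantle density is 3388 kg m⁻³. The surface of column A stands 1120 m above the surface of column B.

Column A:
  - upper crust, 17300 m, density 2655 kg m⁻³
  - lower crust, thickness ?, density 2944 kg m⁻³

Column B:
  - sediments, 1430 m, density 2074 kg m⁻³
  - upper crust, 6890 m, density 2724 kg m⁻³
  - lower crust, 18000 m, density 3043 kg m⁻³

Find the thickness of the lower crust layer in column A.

Take the compensation level at the base of the deeper column (depth z_c below the surface of column A) and equate Σ ρ_i t_i down to z_c; mantle fills any gap and the z_c terms cancel.
Column A: 17300×2655 + x×2944 + (z_c − 17300 − x)×3388
Column B: 1120×0 + 1430×2074 + 6890×2724 + 18000×3043 + (z_c − 1120 − 26320)×3388
The z_c×3388 term appears on both sides and cancels. Collect the known terms of each column as K = Σ(ρt)_known − 3388 × (depth of known layers): K_A = 45931500 − 3388×17300 = −12680900; K_B = 76508180 − 3388×(1120 + 26320) = −16458540.
Balance: K_A − x×(3388 − 2944) = K_B, so x = (K_A − K_B)/(3388 − 2944) = 3777640/444 = 8510 m.

8510 m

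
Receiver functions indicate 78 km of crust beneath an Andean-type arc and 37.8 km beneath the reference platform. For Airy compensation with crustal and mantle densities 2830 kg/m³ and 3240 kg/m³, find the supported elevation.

Excess crust Δ = 78 km − 37.8 km = 40.2 km, split between elevation h and root r with h + r = Δ.
Airy balance ρ_c h = (ρ_m − ρ_c) r gives r = h ρ_c/(ρ_m − ρ_c), so h (1 + ρ_c/(ρ_m − ρ_c)) = Δ, i.e. h = Δ (ρ_m − ρ_c)/ρ_m.
h = 40.2 km × 410/3240 = 5.09 km.

5.09 km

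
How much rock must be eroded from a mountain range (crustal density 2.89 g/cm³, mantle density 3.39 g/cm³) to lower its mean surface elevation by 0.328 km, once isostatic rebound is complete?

2.22 km

Net drop Δ = e − u = e − e ρ_c/ρ_m = e (ρ_m − ρ_c)/ρ_m.
e = Δ ρ_m/(ρ_m − ρ_c) = 0.328 km × 3.39/0.5 = 2.22 km.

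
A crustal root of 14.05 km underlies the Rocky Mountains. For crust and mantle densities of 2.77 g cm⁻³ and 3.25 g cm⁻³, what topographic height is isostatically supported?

For local isostatic compensation: ρ_c h = (ρ_m − ρ_c) r.
h = r (ρ_m − ρ_c) / ρ_c = 14.05 km × (3.25 − 2.77) / 2.77 = 2.43 km.

2.43 km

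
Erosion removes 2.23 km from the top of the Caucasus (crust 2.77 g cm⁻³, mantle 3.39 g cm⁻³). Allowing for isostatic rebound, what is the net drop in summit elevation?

0.408 km

Rebound u = e ρ_c/ρ_m = 2.23 km × 2.77/3.39 = 1.822 km.
Net surface drop = e − u = 2.23 km − 1.822 km = e (ρ_m − ρ_c)/ρ_m = 0.408 km.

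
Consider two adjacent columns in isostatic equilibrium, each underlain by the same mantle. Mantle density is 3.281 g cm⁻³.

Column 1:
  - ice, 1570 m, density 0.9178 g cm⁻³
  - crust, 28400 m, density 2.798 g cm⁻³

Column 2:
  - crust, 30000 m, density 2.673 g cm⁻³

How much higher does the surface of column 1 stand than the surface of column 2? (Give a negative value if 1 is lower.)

For any compensation level in the mantle, the mantle terms cancel and isostasy reduces to e = (Σt_1 − Σt_2) − (Σ(ρt)_1 − Σ(ρt)_2) / ρ_m.
Σt_1 = 29970 m; Σt_2 = 30000 m; Σ(ρt)_1 = 80904.146; Σ(ρt)_2 = 80190 (in m·g cm⁻³).
e = (29970 − 30000) − (80904.146 − 80190) / 3.281 = −248 m.

−248 m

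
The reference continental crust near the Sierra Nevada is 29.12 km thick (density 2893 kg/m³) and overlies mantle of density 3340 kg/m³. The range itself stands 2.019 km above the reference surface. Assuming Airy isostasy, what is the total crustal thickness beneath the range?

44.2 km

Root depth r = h ρ_c / (ρ_m − ρ_c) = 2.019 km × 2893 / 447 = 13.07 km.
Total thickness = T + h + r = 29.12 km + 2.019 km + 13.07 km = 44.2 km.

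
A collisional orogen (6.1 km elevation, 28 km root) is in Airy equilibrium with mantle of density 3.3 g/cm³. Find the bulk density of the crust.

ρ_c h = (ρ_m − ρ_c) r → ρ_c (h + r) = ρ_m r → ρ_c = ρ_m r / (h + r).
ρ_c = 3.3 × 28 km / (6.1 km + 28 km) = 2.71 g/cm³.

2.71 g/cm³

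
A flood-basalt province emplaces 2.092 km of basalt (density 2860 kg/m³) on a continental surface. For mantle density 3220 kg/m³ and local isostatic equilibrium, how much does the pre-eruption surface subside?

Subaerial loading: s = t ρ_load / ρ_m.
s = 2.092 km × 2860/3220 = 1.86 km.

1.86 km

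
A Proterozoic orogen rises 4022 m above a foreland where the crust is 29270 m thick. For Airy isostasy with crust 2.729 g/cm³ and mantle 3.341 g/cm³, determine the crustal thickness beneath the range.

51200 m

Root depth r = h ρ_c / (ρ_m − ρ_c) = 4022 m × 2.729 / 0.612 = 17930 m.
Total thickness = T + h + r = 29270 m + 4022 m + 17930 m = 51200 m.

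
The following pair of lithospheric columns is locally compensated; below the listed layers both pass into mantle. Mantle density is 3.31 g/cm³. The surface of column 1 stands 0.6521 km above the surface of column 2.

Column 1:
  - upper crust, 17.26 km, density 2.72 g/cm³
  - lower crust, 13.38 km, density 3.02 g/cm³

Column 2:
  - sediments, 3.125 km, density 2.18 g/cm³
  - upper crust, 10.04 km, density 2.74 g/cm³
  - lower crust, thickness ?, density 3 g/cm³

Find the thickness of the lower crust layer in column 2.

Take the compensation level at the base of the deeper column (depth z_c below the surface of column 1) and equate Σ ρ_i t_i down to z_c; mantle fills any gap and the z_c terms cancel.
Column 1: 17.26×2.72 + 13.38×3.02 + (z_c − 30.64)×3.31
Column 2: 0.6521×0 + 3.125×2.18 + 10.04×2.74 + x×3 + (z_c − 0.6521 − 13.165 − x)×3.31
The z_c×3.31 term appears on both sides and cancels. Collect the known terms of each column as K = Σ(ρt)_known − 3.31 × (depth of known layers): K_1 = 87.3548 − 3.31×30.64 = −14.0636; K_2 = 34.3221 − 3.31×(0.6521 + 13.165) = −11.412501.
Balance: K_1 = K_2 − x×(3.31 − 3), so x = (K_2 − K_1)/(3.31 − 3) = 2.6511/0.31 = 8.55 km.

8.55 km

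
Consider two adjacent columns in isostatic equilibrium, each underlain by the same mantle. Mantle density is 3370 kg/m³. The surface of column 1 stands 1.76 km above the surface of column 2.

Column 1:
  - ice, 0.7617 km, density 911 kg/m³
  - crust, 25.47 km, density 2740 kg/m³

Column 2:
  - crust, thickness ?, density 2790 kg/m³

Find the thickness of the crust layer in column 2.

20.7 km

Take the compensation level at the base of the deeper column (depth z_c below the surface of column 1) and equate Σ ρ_i t_i down to z_c; mantle fills any gap and the z_c terms cancel.
Column 1: 0.7617×911 + 25.47×2740 + (z_c − 26.2317)×3370
Column 2: 1.76×0 + x×2790 + (z_c − 1.76 − 0 − x)×3370
The z_c×3370 term appears on both sides and cancels. Collect the known terms of each column as K = Σ(ρt)_known − 3370 × (depth of known layers): K_1 = 70481.7087 − 3370×26.2317 = −17919.1203; K_2 = 0 − 3370×(1.76 + 0) = −5931.2.
Balance: K_1 = K_2 − x×(3370 − 2790), so x = (K_2 − K_1)/(3370 − 2790) = 11987.9/580 = 20.7 km.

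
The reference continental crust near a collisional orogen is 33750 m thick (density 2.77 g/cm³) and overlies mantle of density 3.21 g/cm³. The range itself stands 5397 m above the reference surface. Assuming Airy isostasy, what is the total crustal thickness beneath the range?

73100 m

Root depth r = h ρ_c / (ρ_m − ρ_c) = 5397 m × 2.77 / 0.44 = 33980 m.
Total thickness = T + h + r = 33750 m + 5397 m + 33980 m = 73100 m.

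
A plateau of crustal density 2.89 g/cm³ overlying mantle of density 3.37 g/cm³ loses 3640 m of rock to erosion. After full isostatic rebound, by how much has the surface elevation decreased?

Rebound u = e ρ_c/ρ_m = 3640 m × 2.89/3.37 = 3122 m.
Net surface drop = e − u = 3640 m − 3122 m = e (ρ_m − ρ_c)/ρ_m = 518 m.

518 m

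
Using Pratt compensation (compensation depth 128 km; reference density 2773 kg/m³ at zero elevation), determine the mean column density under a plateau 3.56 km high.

Pratt balance: ρ_ref D = ρ (D + h).
ρ = ρ_ref D/(D + h) = 2773 × 128 km/(128 km + 3.56 km) = 2700 kg/m³.

2700 kg/m³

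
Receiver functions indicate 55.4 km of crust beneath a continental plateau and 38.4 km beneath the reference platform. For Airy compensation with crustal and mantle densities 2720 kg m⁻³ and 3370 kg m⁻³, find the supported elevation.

Excess crust Δ = 55.4 km − 38.4 km = 17 km, split between elevation h and root r with h + r = Δ.
Airy balance ρ_c h = (ρ_m − ρ_c) r gives r = h ρ_c/(ρ_m − ρ_c), so h (1 + ρ_c/(ρ_m − ρ_c)) = Δ, i.e. h = Δ (ρ_m − ρ_c)/ρ_m.
h = 17 km × 650/3370 = 3.28 km.

3.28 km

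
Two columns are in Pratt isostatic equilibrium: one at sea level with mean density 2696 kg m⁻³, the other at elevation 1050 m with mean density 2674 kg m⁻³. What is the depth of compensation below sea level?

128000 m

ρ_ref D = ρ (D + h) → D (ρ_ref − ρ) = ρ h.
D = ρ h/(ρ_ref − ρ) = 2674 × 1050 m/(2696 − 2674) = 128000 m.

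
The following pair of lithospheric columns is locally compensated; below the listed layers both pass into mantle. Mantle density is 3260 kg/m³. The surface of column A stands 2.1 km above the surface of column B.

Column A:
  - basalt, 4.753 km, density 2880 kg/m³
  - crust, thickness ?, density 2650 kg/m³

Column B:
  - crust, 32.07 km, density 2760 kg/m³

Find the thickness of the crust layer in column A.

Take the compensation level at the base of the deeper column (depth z_c below the surface of column A) and equate Σ ρ_i t_i down to z_c; mantle fills any gap and the z_c terms cancel.
Column A: 4.753×2880 + x×2650 + (z_c − 4.753 − x)×3260
Column B: 2.1×0 + 32.07×2760 + (z_c − 2.1 − 32.07)×3260
The z_c×3260 term appears on both sides and cancels. Collect the known terms of each column as K = Σ(ρt)_known − 3260 × (depth of known layers): K_A = 13688.64 − 3260×4.753 = −1806.14; K_B = 88513.2 − 3260×(2.1 + 32.07) = −22881.
Balance: K_A − x×(3260 − 2650) = K_B, so x = (K_A − K_B)/(3260 − 2650) = 21074.9/610 = 34.5 km.

34.5 km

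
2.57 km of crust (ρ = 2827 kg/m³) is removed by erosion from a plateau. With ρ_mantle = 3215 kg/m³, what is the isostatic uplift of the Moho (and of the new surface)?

2.26 km

Unloading: uplift u = e ρ_c/ρ_m = 2.57 km × 2827/3215 = 2.26 km.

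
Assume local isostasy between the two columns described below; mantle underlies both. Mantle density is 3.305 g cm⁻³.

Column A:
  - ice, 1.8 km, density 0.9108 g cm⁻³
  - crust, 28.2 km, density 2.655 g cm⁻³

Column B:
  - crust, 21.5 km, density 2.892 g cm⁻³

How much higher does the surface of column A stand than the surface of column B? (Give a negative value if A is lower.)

4.16 km

For any compensation level in the mantle, the mantle terms cancel and isostasy reduces to e = (Σt_A − Σt_B) − (Σ(ρt)_A − Σ(ρt)_B) / ρ_m.
Σt_A = 30 km; Σt_B = 21.5 km; Σ(ρt)_A = 76.51044; Σ(ρt)_B = 62.178 (in km·g cm⁻³).
e = (30 − 21.5) − (76.51044 − 62.178) / 3.305 = 4.16 km.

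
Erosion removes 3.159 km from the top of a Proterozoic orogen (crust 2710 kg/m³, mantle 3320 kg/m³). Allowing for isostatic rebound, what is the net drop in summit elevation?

0.58 km

Rebound u = e ρ_c/ρ_m = 3.159 km × 2710/3320 = 2.579 km.
Net surface drop = e − u = 3.159 km − 2.579 km = e (ρ_m − ρ_c)/ρ_m = 0.58 km.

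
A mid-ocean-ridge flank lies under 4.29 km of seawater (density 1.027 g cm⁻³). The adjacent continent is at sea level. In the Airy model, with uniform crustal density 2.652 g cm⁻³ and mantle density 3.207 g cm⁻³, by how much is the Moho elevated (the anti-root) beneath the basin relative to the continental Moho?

Equating mass per unit area of the two columns: replacing crust with seawater at the top is compensated by replacing crust with mantle at the base: d (ρ_c − ρ_w) = a (ρ_m − ρ_c).
a = d (ρ_c − ρ_w)/(ρ_m − ρ_c) = 4.29 km × 1.625/0.555 = 12.6 km.

12.6 km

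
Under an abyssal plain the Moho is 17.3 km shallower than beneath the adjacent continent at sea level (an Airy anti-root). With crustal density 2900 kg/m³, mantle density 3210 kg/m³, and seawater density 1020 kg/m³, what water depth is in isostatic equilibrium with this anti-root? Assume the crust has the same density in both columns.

Replacing a thickness d of crust by seawater at the top must be balanced by replacing crust with mantle at the base: d (ρ_c − ρ_w) = a (ρ_m − ρ_c).
d = a (ρ_m − ρ_c)/(ρ_c − ρ_w) = 17.3 km × 310/1880 = 2.85 km.

2.85 km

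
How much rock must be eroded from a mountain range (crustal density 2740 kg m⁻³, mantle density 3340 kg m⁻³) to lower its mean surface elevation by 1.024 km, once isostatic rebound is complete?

Net drop Δ = e − u = e − e ρ_c/ρ_m = e (ρ_m − ρ_c)/ρ_m.
e = Δ ρ_m/(ρ_m − ρ_c) = 1.024 km × 3340/600 = 5.7 km.

5.7 km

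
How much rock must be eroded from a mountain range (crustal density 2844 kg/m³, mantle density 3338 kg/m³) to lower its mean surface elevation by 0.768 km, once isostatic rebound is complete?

5.19 km

Net drop Δ = e − u = e − e ρ_c/ρ_m = e (ρ_m − ρ_c)/ρ_m.
e = Δ ρ_m/(ρ_m − ρ_c) = 0.768 km × 3338/494 = 5.19 km.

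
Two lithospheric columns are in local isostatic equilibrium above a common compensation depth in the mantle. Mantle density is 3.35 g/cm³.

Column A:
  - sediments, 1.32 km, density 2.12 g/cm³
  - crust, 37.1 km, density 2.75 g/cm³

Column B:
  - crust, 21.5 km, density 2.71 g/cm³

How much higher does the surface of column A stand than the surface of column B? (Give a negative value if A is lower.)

3.02 km

For any compensation level in the mantle, the mantle terms cancel and isostasy reduces to e = (Σt_A − Σt_B) − (Σ(ρt)_A − Σ(ρt)_B) / ρ_m.
Σt_A = 38.42 km; Σt_B = 21.5 km; Σ(ρt)_A = 104.8234; Σ(ρt)_B = 58.265 (in km·g/cm³).
e = (38.42 − 21.5) − (104.8234 − 58.265) / 3.35 = 3.02 km.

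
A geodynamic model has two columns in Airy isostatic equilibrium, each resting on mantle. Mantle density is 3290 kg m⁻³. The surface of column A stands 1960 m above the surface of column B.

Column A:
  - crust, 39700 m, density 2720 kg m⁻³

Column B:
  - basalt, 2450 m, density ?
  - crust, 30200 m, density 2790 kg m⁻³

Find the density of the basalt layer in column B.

Take the compensation level at the base of the deeper column (depth z_c below the surface of column A) and equate Σ ρ_i t_i down to z_c; mantle fills any gap and the z_c terms cancel.
Column A: 39700×2720 + (z_c − 39700)×3290
Column B: 1960×0 + 2450×ρ + 30200×2790 + (z_c − 1960 − 32650)×3290
The z_c×3290 term appears on both sides and cancels. Collect the known terms of each column as K = Σ(ρt)_known − 3290 × (depth of known layers): K_A = 107984000 − 3290×39700 = −22629000; K_B = 84258000 − 3290×(1960 + 32650) = −29608900.
Balance: K_A = K_B + 2450×ρ, so ρ = (K_A − K_B)/2450 = 6979900/2450 = 2850 kg m⁻³.

2850 kg m⁻³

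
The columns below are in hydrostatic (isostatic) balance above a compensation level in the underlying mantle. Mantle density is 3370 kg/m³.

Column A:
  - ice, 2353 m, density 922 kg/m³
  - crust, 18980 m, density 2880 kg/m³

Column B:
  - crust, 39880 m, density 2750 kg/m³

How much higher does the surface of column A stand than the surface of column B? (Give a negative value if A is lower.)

−2870 m

For any compensation level in the mantle, the mantle terms cancel and isostasy reduces to e = (Σt_A − Σt_B) − (Σ(ρt)_A − Σ(ρt)_B) / ρ_m.
Σt_A = 21333 m; Σt_B = 39880 m; Σ(ρt)_A = 56831866; Σ(ρt)_B = 109670000 (in m·kg/m³).
e = (21333 − 39880) − (56831866 − 109670000) / 3370 = −2870 m.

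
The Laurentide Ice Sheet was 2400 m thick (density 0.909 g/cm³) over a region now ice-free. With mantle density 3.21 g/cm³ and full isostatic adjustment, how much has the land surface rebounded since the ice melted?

Removing the load lets mantle flow back in; uplift u satisfies ρ_ice t = ρ_m u.
u = t ρ_ice/ρ_m = 2400 m × 0.909/3.21 = 680 m.

680 m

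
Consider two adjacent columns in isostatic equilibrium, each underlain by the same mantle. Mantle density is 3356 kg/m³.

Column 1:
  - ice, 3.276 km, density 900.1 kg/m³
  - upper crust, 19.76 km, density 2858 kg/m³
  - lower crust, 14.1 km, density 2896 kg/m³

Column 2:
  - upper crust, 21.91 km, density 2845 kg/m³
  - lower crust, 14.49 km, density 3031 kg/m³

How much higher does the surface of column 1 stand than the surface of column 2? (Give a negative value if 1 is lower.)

2.52 km

For any compensation level in the mantle, the mantle terms cancel and isostasy reduces to e = (Σt_1 − Σt_2) − (Σ(ρt)_1 − Σ(ρt)_2) / ρ_m.
Σt_1 = 37.136 km; Σt_2 = 36.4 km; Σ(ρt)_1 = 100256.408; Σ(ρt)_2 = 106253.14 (in km·kg/m³).
e = (37.136 − 36.4) − (100256.408 − 106253.14) / 3356 = 2.52 km.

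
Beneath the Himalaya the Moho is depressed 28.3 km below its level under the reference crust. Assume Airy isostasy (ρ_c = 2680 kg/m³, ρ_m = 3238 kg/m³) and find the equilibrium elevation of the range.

By Archimedes' principle applied to the lithosphere: ρ_c h = (ρ_m − ρ_c) r.
h = r (ρ_m − ρ_c) / ρ_c = 28.3 km × (3238 − 2680) / 2680 = 5.89 km.

5.89 km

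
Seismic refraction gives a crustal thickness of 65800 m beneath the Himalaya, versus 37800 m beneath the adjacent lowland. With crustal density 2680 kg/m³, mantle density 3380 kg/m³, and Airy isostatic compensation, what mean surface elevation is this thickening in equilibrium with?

5800 m

Excess crust Δ = 65800 m − 37800 m = 28000 m, split between elevation h and root r with h + r = Δ.
Airy balance ρ_c h = (ρ_m − ρ_c) r gives r = h ρ_c/(ρ_m − ρ_c), so h (1 + ρ_c/(ρ_m − ρ_c)) = Δ, i.e. h = Δ (ρ_m − ρ_c)/ρ_m.
h = 28000 m × 700/3380 = 5800 m.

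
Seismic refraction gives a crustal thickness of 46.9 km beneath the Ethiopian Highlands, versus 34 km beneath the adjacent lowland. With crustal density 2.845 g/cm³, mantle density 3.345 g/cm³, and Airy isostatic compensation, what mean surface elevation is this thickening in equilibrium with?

1.93 km

Excess crust Δ = 46.9 km − 34 km = 12.9 km, split between elevation h and root r with h + r = Δ.
Airy balance ρ_c h = (ρ_m − ρ_c) r gives r = h ρ_c/(ρ_m − ρ_c), so h (1 + ρ_c/(ρ_m − ρ_c)) = Δ, i.e. h = Δ (ρ_m − ρ_c)/ρ_m.
h = 12.9 km × 0.5/3.345 = 1.93 km.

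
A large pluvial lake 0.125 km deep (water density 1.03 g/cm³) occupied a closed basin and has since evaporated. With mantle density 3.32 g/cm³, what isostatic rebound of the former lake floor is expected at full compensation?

u = d ρ_w/ρ_m = 0.125 km × 1.03/3.32 = 0.0388 km.

0.0388 km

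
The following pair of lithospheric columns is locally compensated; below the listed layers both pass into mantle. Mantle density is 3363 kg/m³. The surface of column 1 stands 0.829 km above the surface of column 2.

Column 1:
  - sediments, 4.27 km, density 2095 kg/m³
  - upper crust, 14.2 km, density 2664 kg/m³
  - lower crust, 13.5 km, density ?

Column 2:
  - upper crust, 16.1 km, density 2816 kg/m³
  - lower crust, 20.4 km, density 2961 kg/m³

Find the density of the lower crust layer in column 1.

3030 kg/m³

Take the compensation level at the base of the deeper column (depth z_c below the surface of column 1) and equate Σ ρ_i t_i down to z_c; mantle fills any gap and the z_c terms cancel.
Column 1: 4.27×2095 + 14.2×2664 + 13.5×ρ + (z_c − 31.97)×3363
Column 2: 0.829×0 + 16.1×2816 + 20.4×2961 + (z_c − 0.829 − 36.5)×3363
The z_c×3363 term appears on both sides and cancels. Collect the known terms of each column as K = Σ(ρt)_known − 3363 × (depth of known layers): K_1 = 46774.45 − 3363×31.97 = −60740.66; K_2 = 105742 − 3363×(0.829 + 36.5) = −19795.427.
Balance: K_1 + 13.5×ρ = K_2, so ρ = (K_2 − K_1)/13.5 = 40945.2/13.5 = 3030 kg/m³.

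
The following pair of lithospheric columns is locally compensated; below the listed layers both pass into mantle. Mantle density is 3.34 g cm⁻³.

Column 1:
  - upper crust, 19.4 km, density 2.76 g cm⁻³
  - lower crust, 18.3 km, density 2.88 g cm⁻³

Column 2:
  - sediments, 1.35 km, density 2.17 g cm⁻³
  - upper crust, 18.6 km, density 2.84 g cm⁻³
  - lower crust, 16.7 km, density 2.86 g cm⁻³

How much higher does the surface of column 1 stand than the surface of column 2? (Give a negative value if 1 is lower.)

0.232 km

For any compensation level in the mantle, the mantle terms cancel and isostasy reduces to e = (Σt_1 − Σt_2) − (Σ(ρt)_1 − Σ(ρt)_2) / ρ_m.
Σt_1 = 37.7 km; Σt_2 = 36.65 km; Σ(ρt)_1 = 106.248; Σ(ρt)_2 = 103.5155 (in km·g cm⁻³).
e = (37.7 − 36.65) − (106.248 − 103.5155) / 3.34 = 0.232 km.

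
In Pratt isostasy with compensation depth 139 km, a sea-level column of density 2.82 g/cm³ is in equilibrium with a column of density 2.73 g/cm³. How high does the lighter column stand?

4.58 km

ρ_ref D = ρ (D + h) → h = D (ρ_ref − ρ)/ρ.
h = 139 km × (2.82 − 2.73)/2.73 = 4.58 km.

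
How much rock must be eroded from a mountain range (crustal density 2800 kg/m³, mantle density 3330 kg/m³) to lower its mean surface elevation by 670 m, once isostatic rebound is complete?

Net drop Δ = e − u = e − e ρ_c/ρ_m = e (ρ_m − ρ_c)/ρ_m.
e = Δ ρ_m/(ρ_m − ρ_c) = 670 m × 3330/530 = 4210 m.

4210 m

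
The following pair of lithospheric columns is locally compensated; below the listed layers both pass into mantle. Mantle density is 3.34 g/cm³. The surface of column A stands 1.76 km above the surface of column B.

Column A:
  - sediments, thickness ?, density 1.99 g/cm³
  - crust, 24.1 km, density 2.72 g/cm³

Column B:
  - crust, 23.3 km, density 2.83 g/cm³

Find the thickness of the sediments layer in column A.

2.09 km

Take the compensation level at the base of the deeper column (depth z_c below the surface of column A) and equate Σ ρ_i t_i down to z_c; mantle fills any gap and the z_c terms cancel.
Column A: x×1.99 + 24.1×2.72 + (z_c − 24.1 − x)×3.34
Column B: 1.76×0 + 23.3×2.83 + (z_c − 1.76 − 23.3)×3.34
The z_c×3.34 term appears on both sides and cancels. Collect the known terms of each column as K = Σ(ρt)_known − 3.34 × (depth of known layers): K_A = 65.552 − 3.34×24.1 = −14.942; K_B = 65.939 − 3.34×(1.76 + 23.3) = −17.7614.
Balance: K_A − x×(3.34 − 1.99) = K_B, so x = (K_A − K_B)/(3.34 − 1.99) = 2.8194/1.35 = 2.09 km.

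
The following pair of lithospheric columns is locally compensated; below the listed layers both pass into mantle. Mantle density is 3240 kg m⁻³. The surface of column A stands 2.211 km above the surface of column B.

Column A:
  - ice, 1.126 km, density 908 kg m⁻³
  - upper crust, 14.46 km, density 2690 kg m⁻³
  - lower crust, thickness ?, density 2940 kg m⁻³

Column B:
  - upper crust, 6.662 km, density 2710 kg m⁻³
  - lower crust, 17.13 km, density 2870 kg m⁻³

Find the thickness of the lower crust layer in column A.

Take the compensation level at the base of the deeper column (depth z_c below the surface of column A) and equate Σ ρ_i t_i down to z_c; mantle fills any gap and the z_c terms cancel.
Column A: 1.126×908 + 14.46×2690 + x×2940 + (z_c − 15.586 − x)×3240
Column B: 2.211×0 + 6.662×2710 + 17.13×2870 + (z_c − 2.211 − 23.792)×3240
The z_c×3240 term appears on both sides and cancels. Collect the known terms of each column as K = Σ(ρt)_known − 3240 × (depth of known layers): K_A = 39919.808 − 3240×15.586 = −10578.832; K_B = 67217.12 − 3240×(2.211 + 23.792) = −17032.6.
Balance: K_A − x×(3240 − 2940) = K_B, so x = (K_A − K_B)/(3240 − 2940) = 6453.77/300 = 21.5 km.

21.5 km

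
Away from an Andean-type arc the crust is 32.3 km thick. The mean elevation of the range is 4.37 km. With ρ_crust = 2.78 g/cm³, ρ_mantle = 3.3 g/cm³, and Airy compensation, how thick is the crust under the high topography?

60 km

Root depth r = h ρ_c / (ρ_m − ρ_c) = 4.37 km × 2.78 / 0.52 = 23.36 km.
Total thickness = T + h + r = 32.3 km + 4.37 km + 23.36 km = 60 km.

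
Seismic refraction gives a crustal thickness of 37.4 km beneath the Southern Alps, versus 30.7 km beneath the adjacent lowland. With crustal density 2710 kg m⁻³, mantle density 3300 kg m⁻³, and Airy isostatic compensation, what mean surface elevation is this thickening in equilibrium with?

Excess crust Δ = 37.4 km − 30.7 km = 6.7 km, split between elevation h and root r with h + r = Δ.
Airy balance ρ_c h = (ρ_m − ρ_c) r gives r = h ρ_c/(ρ_m − ρ_c), so h (1 + ρ_c/(ρ_m − ρ_c)) = Δ, i.e. h = Δ (ρ_m − ρ_c)/ρ_m.
h = 6.7 km × 590/3300 = 1.2 km.

1.2 km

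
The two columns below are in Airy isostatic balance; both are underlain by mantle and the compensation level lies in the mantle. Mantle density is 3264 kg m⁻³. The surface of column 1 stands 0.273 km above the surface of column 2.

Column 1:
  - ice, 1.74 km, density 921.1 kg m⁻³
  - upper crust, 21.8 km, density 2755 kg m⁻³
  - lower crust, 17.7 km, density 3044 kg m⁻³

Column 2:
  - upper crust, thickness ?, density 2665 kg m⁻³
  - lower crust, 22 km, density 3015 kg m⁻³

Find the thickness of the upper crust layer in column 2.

Take the compensation level at the base of the deeper column (depth z_c below the surface of column 1) and equate Σ ρ_i t_i down to z_c; mantle fills any gap and the z_c terms cancel.
Column 1: 1.74×921.1 + 21.8×2755 + 17.7×3044 + (z_c − 41.24)×3264
Column 2: 0.273×0 + x×2665 + 22×3015 + (z_c − 0.273 − 22 − x)×3264
The z_c×3264 term appears on both sides and cancels. Collect the known terms of each column as K = Σ(ρt)_known − 3264 × (depth of known layers): K_1 = 115540.514 − 3264×41.24 = −19066.846; K_2 = 66330 − 3264×(0.273 + 22) = −6369.072.
Balance: K_1 = K_2 − x×(3264 − 2665), so x = (K_2 − K_1)/(3264 − 2665) = 12697.8/599 = 21.2 km.

21.2 km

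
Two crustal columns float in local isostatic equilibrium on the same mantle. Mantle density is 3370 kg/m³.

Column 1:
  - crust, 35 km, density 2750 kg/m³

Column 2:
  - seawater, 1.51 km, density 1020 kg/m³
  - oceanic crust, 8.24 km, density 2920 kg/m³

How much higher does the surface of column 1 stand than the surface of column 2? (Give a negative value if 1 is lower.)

4.29 km

For any compensation level in the mantle, the mantle terms cancel and isostasy reduces to e = (Σt_1 − Σt_2) − (Σ(ρt)_1 − Σ(ρt)_2) / ρ_m.
Σt_1 = 35 km; Σt_2 = 9.75 km; Σ(ρt)_1 = 96250; Σ(ρt)_2 = 25601 (in km·kg/m³).
e = (35 − 9.75) − (96250 − 25601) / 3370 = 4.29 km.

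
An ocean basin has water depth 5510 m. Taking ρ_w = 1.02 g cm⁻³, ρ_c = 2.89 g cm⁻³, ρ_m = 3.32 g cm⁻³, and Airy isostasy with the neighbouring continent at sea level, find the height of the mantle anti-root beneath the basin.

Isostatic balance requires: replacing crust with seawater at the top is compensated by replacing crust with mantle at the base: d (ρ_c − ρ_w) = a (ρ_m − ρ_c).
a = d (ρ_c − ρ_w)/(ρ_m − ρ_c) = 5510 m × 1.87/0.43 = 24000 m.

24000 m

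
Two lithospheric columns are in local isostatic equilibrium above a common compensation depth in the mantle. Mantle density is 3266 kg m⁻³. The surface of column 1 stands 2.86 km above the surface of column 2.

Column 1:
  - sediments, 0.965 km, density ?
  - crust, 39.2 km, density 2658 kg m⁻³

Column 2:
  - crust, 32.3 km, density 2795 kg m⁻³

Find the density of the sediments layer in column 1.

Take the compensation level at the base of the deeper column (depth z_c below the surface of column 1) and equate Σ ρ_i t_i down to z_c; mantle fills any gap and the z_c terms cancel.
Column 1: 0.965×ρ + 39.2×2658 + (z_c − 40.165)×3266
Column 2: 2.86×0 + 32.3×2795 + (z_c − 2.86 − 32.3)×3266
The z_c×3266 term appears on both sides and cancels. Collect the known terms of each column as K = Σ(ρt)_known − 3266 × (depth of known layers): K_1 = 104193.6 − 3266×40.165 = −26985.29; K_2 = 90278.5 − 3266×(2.86 + 32.3) = −24554.06.
Balance: K_1 + 0.965×ρ = K_2, so ρ = (K_2 − K_1)/0.965 = 2431.23/0.965 = 2520 kg m⁻³.

2520 kg m⁻³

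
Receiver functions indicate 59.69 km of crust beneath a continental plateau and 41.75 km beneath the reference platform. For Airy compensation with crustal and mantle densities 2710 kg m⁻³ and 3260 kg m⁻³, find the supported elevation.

3.03 km

Excess crust Δ = 59.69 km − 41.75 km = 17.94 km, split between elevation h and root r with h + r = Δ.
Airy balance ρ_c h = (ρ_m − ρ_c) r gives r = h ρ_c/(ρ_m − ρ_c), so h (1 + ρ_c/(ρ_m − ρ_c)) = Δ, i.e. h = Δ (ρ_m − ρ_c)/ρ_m.
h = 17.94 km × 550/3260 = 3.03 km.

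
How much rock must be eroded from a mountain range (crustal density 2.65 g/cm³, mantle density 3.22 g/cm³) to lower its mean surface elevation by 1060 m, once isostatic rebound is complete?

Net drop Δ = e − u = e − e ρ_c/ρ_m = e (ρ_m − ρ_c)/ρ_m.
e = Δ ρ_m/(ρ_m − ρ_c) = 1060 m × 3.22/0.57 = 5990 m.

5990 m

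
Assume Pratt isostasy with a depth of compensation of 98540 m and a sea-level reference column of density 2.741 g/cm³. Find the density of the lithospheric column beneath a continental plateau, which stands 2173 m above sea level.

2.68 g/cm³

Pratt balance: ρ_ref D = ρ (D + h).
ρ = ρ_ref D/(D + h) = 2.741 × 98540 m/(98540 m + 2173 m) = 2.68 g/cm³.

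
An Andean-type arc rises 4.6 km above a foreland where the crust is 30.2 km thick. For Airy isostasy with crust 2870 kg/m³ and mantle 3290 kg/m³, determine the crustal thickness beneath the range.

Root depth r = h ρ_c / (ρ_m − ρ_c) = 4.6 km × 2870 / 420 = 31.43 km.
Total thickness = T + h + r = 30.2 km + 4.6 km + 31.43 km = 66.2 km.

66.2 km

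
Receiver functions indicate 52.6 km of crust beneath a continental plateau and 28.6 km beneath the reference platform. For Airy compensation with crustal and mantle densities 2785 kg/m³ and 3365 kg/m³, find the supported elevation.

4.14 km

Excess crust Δ = 52.6 km − 28.6 km = 24 km, split between elevation h and root r with h + r = Δ.
Airy balance ρ_c h = (ρ_m − ρ_c) r gives r = h ρ_c/(ρ_m − ρ_c), so h (1 + ρ_c/(ρ_m − ρ_c)) = Δ, i.e. h = Δ (ρ_m − ρ_c)/ρ_m.
h = 24 km × 580/3365 = 4.14 km.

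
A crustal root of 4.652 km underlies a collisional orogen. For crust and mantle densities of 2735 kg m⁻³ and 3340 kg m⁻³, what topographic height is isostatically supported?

1.03 km

Equating mass per unit area of the two columns: ρ_c h = (ρ_m − ρ_c) r.
h = r (ρ_m − ρ_c) / ρ_c = 4.652 km × (3340 − 2735) / 2735 = 1.03 km.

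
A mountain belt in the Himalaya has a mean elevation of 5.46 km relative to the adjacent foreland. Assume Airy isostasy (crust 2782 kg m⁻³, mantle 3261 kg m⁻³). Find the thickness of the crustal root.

31.7 km

For local isostatic compensation: the weight of the topography is balanced by the buoyancy of the root, ρ_c h = (ρ_m − ρ_c) r.
r = h · ρ_c / (ρ_m − ρ_c) = 5.46 km × 2782 / (3261 − 2782) = 31.7 km.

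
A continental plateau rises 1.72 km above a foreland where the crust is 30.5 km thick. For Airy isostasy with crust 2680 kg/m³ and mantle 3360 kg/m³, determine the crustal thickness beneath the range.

39 km

Root depth r = h ρ_c / (ρ_m − ρ_c) = 1.72 km × 2680 / 680 = 6.779 km.
Total thickness = T + h + r = 30.5 km + 1.72 km + 6.779 km = 39 km.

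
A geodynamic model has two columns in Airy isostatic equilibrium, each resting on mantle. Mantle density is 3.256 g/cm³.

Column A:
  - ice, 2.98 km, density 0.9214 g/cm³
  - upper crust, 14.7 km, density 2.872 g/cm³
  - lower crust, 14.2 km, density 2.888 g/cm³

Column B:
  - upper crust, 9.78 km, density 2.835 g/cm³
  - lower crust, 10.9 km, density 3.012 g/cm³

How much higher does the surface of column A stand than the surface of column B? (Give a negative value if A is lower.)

For any compensation level in the mantle, the mantle terms cancel and isostasy reduces to e = (Σt_A − Σt_B) − (Σ(ρt)_A − Σ(ρt)_B) / ρ_m.
Σt_A = 31.88 km; Σt_B = 20.68 km; Σ(ρt)_A = 85.973772; Σ(ρt)_B = 60.5571 (in km·g/cm³).
e = (31.88 − 20.68) − (85.973772 − 60.5571) / 3.256 = 3.39 km.

3.39 km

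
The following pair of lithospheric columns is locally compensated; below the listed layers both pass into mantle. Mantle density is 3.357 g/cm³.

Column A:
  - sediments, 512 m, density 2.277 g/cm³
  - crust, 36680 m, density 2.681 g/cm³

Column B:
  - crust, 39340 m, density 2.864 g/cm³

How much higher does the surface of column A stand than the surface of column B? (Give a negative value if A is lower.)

For any compensation level in the mantle, the mantle terms cancel and isostasy reduces to e = (Σt_A − Σt_B) − (Σ(ρt)_A − Σ(ρt)_B) / ρ_m.
Σt_A = 37192 m; Σt_B = 39340 m; Σ(ρt)_A = 99504.904; Σ(ρt)_B = 112669.76 (in m·g/cm³).
e = (37192 − 39340) − (99504.904 − 112669.76) / 3.357 = 1770 m.

1770 m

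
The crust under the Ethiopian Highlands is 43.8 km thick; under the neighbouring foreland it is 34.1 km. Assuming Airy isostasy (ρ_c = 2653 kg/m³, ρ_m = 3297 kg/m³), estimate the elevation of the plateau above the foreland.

1.89 km

Excess crust Δ = 43.8 km − 34.1 km = 9.7 km, split between elevation h and root r with h + r = Δ.
Airy balance ρ_c h = (ρ_m − ρ_c) r gives r = h ρ_c/(ρ_m − ρ_c), so h (1 + ρ_c/(ρ_m − ρ_c)) = Δ, i.e. h = Δ (ρ_m − ρ_c)/ρ_m.
h = 9.7 km × 644/3297 = 1.89 km.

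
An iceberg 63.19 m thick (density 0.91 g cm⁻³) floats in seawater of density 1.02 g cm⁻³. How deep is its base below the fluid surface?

56.4 m

Draft d = t ρ_obj/ρ_fluid = 63.19 m × 0.91/1.02 = 56.4 m.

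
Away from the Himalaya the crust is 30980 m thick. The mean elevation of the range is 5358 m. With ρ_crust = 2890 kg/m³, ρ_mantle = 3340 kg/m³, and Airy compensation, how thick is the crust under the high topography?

Root depth r = h ρ_c / (ρ_m − ρ_c) = 5358 m × 2890 / 450 = 34410 m.
Total thickness = T + h + r = 30980 m + 5358 m + 34410 m = 70700 m.

70700 m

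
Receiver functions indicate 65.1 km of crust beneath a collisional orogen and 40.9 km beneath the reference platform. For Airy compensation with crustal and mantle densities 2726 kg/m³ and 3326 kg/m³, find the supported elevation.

Excess crust Δ = 65.1 km − 40.9 km = 24.2 km, split between elevation h and root r with h + r = Δ.
Airy balance ρ_c h = (ρ_m − ρ_c) r gives r = h ρ_c/(ρ_m − ρ_c), so h (1 + ρ_c/(ρ_m − ρ_c)) = Δ, i.e. h = Δ (ρ_m − ρ_c)/ρ_m.
h = 24.2 km × 600/3326 = 4.37 km.

4.37 km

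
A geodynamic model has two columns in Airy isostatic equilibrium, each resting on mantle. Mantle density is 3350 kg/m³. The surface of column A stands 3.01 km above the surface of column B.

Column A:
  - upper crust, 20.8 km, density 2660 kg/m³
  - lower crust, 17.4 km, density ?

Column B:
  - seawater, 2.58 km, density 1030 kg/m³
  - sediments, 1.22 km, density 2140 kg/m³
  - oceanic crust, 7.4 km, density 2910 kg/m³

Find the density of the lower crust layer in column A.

2980 kg/m³

Take the compensation level at the base of the deeper column (depth z_c below the surface of column A) and equate Σ ρ_i t_i down to z_c; mantle fills any gap and the z_c terms cancel.
Column A: 20.8×2660 + 17.4×ρ + (z_c − 38.2)×3350
Column B: 3.01×0 + 2.58×1030 + 1.22×2140 + 7.4×2910 + (z_c − 3.01 − 11.2)×3350
The z_c×3350 term appears on both sides and cancels. Collect the known terms of each column as K = Σ(ρt)_known − 3350 × (depth of known layers): K_A = 55328 − 3350×38.2 = −72642; K_B = 26802.2 − 3350×(3.01 + 11.2) = −20801.3.
Balance: K_A + 17.4×ρ = K_B, so ρ = (K_B − K_A)/17.4 = 51840.7/17.4 = 2980 kg/m³.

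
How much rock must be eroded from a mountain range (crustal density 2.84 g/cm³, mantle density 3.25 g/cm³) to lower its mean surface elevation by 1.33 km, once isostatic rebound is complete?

10.5 km

Net drop Δ = e − u = e − e ρ_c/ρ_m = e (ρ_m − ρ_c)/ρ_m.
e = Δ ρ_m/(ρ_m − ρ_c) = 1.33 km × 3.25/0.41 = 10.5 km.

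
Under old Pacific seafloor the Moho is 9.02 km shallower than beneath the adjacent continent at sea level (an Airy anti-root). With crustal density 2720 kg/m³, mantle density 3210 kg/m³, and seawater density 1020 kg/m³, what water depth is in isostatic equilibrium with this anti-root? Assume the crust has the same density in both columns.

2.6 km

Replacing a thickness d of crust by seawater at the top must be balanced by replacing crust with mantle at the base: d (ρ_c − ρ_w) = a (ρ_m − ρ_c).
d = a (ρ_m − ρ_c)/(ρ_c − ρ_w) = 9.02 km × 490/1700 = 2.6 km.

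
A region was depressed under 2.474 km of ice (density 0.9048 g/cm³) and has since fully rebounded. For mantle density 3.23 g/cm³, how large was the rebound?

Removing the load lets mantle flow back in; uplift u satisfies ρ_ice t = ρ_m u.
u = t ρ_ice/ρ_m = 2.474 km × 0.9048/3.23 = 0.693 km.

0.693 km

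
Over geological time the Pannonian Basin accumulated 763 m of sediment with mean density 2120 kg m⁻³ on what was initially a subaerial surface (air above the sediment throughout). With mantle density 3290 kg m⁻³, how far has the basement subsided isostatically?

Subaerial load: s = t ρ_sed / ρ_m = 763 m × 2120/3290 = 492 m.

492 m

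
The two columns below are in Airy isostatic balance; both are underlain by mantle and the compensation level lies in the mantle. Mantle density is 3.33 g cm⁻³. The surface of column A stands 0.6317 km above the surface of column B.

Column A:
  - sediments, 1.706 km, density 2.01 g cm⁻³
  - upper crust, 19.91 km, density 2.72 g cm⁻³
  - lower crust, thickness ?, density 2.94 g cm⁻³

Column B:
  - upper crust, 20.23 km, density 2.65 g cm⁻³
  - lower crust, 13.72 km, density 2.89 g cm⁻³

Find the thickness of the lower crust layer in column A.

Take the compensation level at the base of the deeper column (depth z_c below the surface of column A) and equate Σ ρ_i t_i down to z_c; mantle fills any gap and the z_c terms cancel.
Column A: 1.706×2.01 + 19.91×2.72 + x×2.94 + (z_c − 21.616 − x)×3.33
Column B: 0.6317×0 + 20.23×2.65 + 13.72×2.89 + (z_c − 0.6317 − 33.95)×3.33
The z_c×3.33 term appears on both sides and cancels. Collect the known terms of each column as K = Σ(ρt)_known − 3.33 × (depth of known layers): K_A = 57.58426 − 3.33×21.616 = −14.39702; K_B = 93.2603 − 3.33×(0.6317 + 33.95) = −21.896761.
Balance: K_A − x×(3.33 − 2.94) = K_B, so x = (K_A − K_B)/(3.33 − 2.94) = 7.49974/0.39 = 19.2 km.

19.2 km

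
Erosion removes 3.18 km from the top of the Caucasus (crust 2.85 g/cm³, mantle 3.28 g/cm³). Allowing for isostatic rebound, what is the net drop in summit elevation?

Rebound u = e ρ_c/ρ_m = 3.18 km × 2.85/3.28 = 2.763 km.
Net surface drop = e − u = 3.18 km − 2.763 km = e (ρ_m − ρ_c)/ρ_m = 0.417 km.

0.417 km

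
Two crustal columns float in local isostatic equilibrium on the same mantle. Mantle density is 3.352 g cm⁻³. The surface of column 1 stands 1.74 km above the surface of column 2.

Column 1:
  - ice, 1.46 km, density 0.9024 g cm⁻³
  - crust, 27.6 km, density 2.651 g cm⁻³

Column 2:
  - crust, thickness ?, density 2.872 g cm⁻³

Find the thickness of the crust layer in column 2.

Take the compensation level at the base of the deeper column (depth z_c below the surface of column 1) and equate Σ ρ_i t_i down to z_c; mantle fills any gap and the z_c terms cancel.
Column 1: 1.46×0.9024 + 27.6×2.651 + (z_c − 29.06)×3.352
Column 2: 1.74×0 + x×2.872 + (z_c − 1.74 − 0 − x)×3.352
The z_c×3.352 term appears on both sides and cancels. Collect the known terms of each column as K = Σ(ρt)_known − 3.352 × (depth of known layers): K_1 = 74.485104 − 3.352×29.06 = −22.924016; K_2 = 0 − 3.352×(1.74 + 0) = −5.83248.
Balance: K_1 = K_2 − x×(3.352 − 2.872), so x = (K_2 − K_1)/(3.352 − 2.872) = 17.0915/0.48 = 35.6 km.

35.6 km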